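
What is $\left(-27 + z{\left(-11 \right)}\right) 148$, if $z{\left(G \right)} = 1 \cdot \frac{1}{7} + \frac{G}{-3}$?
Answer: $- \frac{72076}{21} \approx -3432.2$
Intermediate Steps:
$z{\left(G \right)} = \frac{1}{7} - \frac{G}{3}$ ($z{\left(G \right)} = 1 \cdot \frac{1}{7} + G \left(- \frac{1}{3}\right) = \frac{1}{7} - \frac{G}{3}$)
$\left(-27 + z{\left(-11 \right)}\right) 148 = \left(-27 + \left(\frac{1}{7} - - \frac{11}{3}\right)\right) 148 = \left(-27 + \left(\frac{1}{7} + \frac{11}{3}\right)\right) 148 = \left(-27 + \frac{80}{21}\right) 148 = \left(- \frac{487}{21}\right) 148 = - \frac{72076}{21}$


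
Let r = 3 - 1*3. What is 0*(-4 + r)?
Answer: 0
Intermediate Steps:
r = 0 (r = 3 - 3 = 0)
0*(-4 + r) = 0*(-4 + 0) = 0*(-4) = 0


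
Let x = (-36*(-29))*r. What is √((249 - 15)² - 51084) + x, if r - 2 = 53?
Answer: 57420 + 6*√102 ≈ 57481.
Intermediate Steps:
r = 55 (r = 2 + 53 = 55)
x = 57420 (x = -36*(-29)*55 = 1044*55 = 57420)
√((249 - 15)² - 51084) + x = √((249 - 15)² - 51084) + 57420 = √(234² - 51084) + 57420 = √(54756 - 51084) + 57420 = √3672 + 57420 = 6*√102 + 57420 = 57420 + 6*√102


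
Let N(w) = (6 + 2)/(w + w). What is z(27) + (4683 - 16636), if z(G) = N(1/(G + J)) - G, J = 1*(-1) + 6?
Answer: -11852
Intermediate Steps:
J = 5 (J = -1 + 6 = 5)
N(w) = 4/w (N(w) = 8/((2*w)) = 8*(1/(2*w)) = 4/w)
z(G) = 20 + 3*G (z(G) = 4/(1/(G + 5)) - G = 4/(1/(5 + G)) - G = 4*(5 + G) - G = (20 + 4*G) - G = 20 + 3*G)
z(27) + (4683 - 16636) = (20 + 3*27) + (4683 - 16636) = (20 + 81) - 11953 = 101 - 11953 = -11852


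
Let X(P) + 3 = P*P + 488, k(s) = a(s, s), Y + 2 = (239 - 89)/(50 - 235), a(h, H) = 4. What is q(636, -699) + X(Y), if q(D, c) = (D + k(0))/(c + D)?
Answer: 41635043/86247 ≈ 482.74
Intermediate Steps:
Y = -104/37 (Y = -2 + (239 - 89)/(50 - 235) = -2 + 150/(-185) = -2 + 150*(-1/185) = -2 - 30/37 = -104/37 ≈ -2.8108)
k(s) = 4
q(D, c) = (4 + D)/(D + c) (q(D, c) = (D + 4)/(c + D) = (4 + D)/(D + c))
X(P) = 485 + P**2 (X(P) = -3 + (P*P + 488) = -3 + (P**2 + 488) = -3 + (488 + P**2) = 485 + P**2)
q(636, -699) + X(Y) = (4 + 636)/(636 - 699) + (485 + (-104/37)**2) = 640/(-63) + (485 + 10816/1369) = -1/63*640 + 674781/1369 = -640/63 + 674781/1369 = 41635043/86247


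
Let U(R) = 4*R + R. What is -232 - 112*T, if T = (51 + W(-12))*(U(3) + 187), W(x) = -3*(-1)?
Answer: -1221928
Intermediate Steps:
U(R) = 5*R
W(x) = 3
T = 10908 (T = (51 + 3)*(5*3 + 187) = 54*(15 + 187) = 54*202 = 10908)
-232 - 112*T = -232 - 112*10908 = -232 - 1221696 = -1221928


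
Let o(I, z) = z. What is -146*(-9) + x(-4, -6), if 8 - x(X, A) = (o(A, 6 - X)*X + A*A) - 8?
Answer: 1334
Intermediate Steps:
x(X, A) = 16 - A**2 - X*(6 - X) (x(X, A) = 8 - (((6 - X)*X + A*A) - 8) = 8 - ((X*(6 - X) + A**2) - 8) = 8 - ((A**2 + X*(6 - X)) - 8) = 8 - (-8 + A**2 + X*(6 - X)) = 8 + (8 - A**2 - X*(6 - X)) = 16 - A**2 - X*(6 - X))
-146*(-9) + x(-4, -6) = -146*(-9) + (16 - 1*(-6)**2 - 4*(-6 - 4)) = 1314 + (16 - 1*36 - 4*(-10)) = 1314 + (16 - 36 + 40) = 1314 + 20 = 1334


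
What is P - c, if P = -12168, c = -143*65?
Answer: -2873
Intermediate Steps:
c = -9295
P - c = -12168 - 1*(-9295) = -12168 + 9295 = -2873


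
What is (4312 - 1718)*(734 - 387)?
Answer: 900118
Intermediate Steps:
(4312 - 1718)*(734 - 387) = 2594*347 = 900118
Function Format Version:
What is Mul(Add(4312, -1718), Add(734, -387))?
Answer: 900118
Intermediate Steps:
Mul(Add(4312, -1718), Add(734, -387)) = Mul(2594, 347) = 900118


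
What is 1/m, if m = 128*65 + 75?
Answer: 1/8395 ≈ 0.00011912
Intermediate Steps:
m = 8395 (m = 8320 + 75 = 8395)
1/m = 1/8395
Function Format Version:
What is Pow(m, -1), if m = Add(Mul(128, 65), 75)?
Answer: Rational(1, 8395) ≈ 0.00011912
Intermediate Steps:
m = 8395 (m = Add(8320, 75) = 8395)
Pow(m, -1) = Pow(8395, -1) = Rational(1, 8395)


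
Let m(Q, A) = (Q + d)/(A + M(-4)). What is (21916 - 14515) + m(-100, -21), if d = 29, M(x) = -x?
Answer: 125888/17 ≈ 7405.2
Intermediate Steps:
m(Q, A) = (29 + Q)/(4 + A) (m(Q, A) = (Q + 29)/(A - 1*(-4)) = (29 + Q)/(A + 4) = (29 + Q)/(4 + A))
(21916 - 14515) + m(-100, -21) = (21916 - 14515) + (29 - 100)/(4 - 21) = 7401 - 71/(-17) = 7401 - 1/17*(-71) = 7401 + 71/17 = 125888/17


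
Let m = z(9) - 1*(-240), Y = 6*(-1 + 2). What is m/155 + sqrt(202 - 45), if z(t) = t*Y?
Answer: 294/155 + sqrt(157) ≈ 14.427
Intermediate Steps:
Y = 6 (Y = 6*1 = 6)
z(t) = 6*t (z(t) = t*6 = 6*t)
m = 294 (m = 6*9 - 1*(-240) = 54 + 240 = 294)
m/155 + sqrt(202 - 45) = 294/155 + sqrt(202 - 45) = 294*(1/155) + sqrt(157) = 294/155 + sqrt(157)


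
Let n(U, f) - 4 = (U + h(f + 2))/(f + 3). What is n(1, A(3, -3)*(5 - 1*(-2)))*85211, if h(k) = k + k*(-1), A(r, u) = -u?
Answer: 8265467/24 ≈ 3.4439e+5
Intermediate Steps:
h(k) = 0 (h(k) = k - k = 0)
n(U, f) = 4 + U/(3 + f) (n(U, f) = 4 + (U + 0)/(f + 3) = 4 + U/(3 + f))
n(1, A(3, -3)*(5 - 1*(-2)))*85211 = ((12 + 1 + 4*((-1*(-3))*(5 - 1*(-2))))/(3 + (-1*(-3))*(5 - 1*(-2))))*85211 = ((12 + 1 + 4*(3*(5 + 2)))/(3 + 3*(5 + 2)))*85211 = ((12 + 1 + 4*(3*7))/(3 + 3*7))*85211 = ((12 + 1 + 4*21)/(3 + 21))*85211 = ((12 + 1 + 84)/24)*85211 = ((1/24)*97)*85211 = (97/24)*85211 = 8265467/24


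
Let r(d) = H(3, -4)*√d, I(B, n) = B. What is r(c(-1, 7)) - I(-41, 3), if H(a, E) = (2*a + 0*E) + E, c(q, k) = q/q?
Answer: 43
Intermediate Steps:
c(q, k) = 1
H(a, E) = E + 2*a (H(a, E) = (2*a + 0) + E = 2*a + E = E + 2*a)
r(d) = 2*√d (r(d) = (-4 + 2*3)*√d = (-4 + 6)*√d = 2*√d)
r(c(-1, 7)) - I(-41, 3) = 2*√1 - 1*(-41) = 2*1 + 41 = 2 + 41 = 43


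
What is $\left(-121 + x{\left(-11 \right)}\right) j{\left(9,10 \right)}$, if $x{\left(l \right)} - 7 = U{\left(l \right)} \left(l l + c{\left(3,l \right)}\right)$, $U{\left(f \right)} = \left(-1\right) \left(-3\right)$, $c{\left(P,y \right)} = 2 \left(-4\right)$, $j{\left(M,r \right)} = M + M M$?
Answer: $20250$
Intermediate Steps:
$j{\left(M,r \right)} = M + M^{2}$
$c{\left(P,y \right)} = -8$
$U{\left(f \right)} = 3$
$x{\left(l \right)} = -17 + 3 l^{2}$ ($x{\left(l \right)} = 7 + 3 \left(l l - 8\right) = 7 + 3 \left(l^{2} - 8\right) = 7 + 3 \left(-8 + l^{2}\right) = 7 + \left(-24 + 3 l^{2}\right) = -17 + 3 l^{2}$)
$\left(-121 + x{\left(-11 \right)}\right) j{\left(9,10 \right)} = \left(-121 - \left(17 - 3 \left(-11\right)^{2}\right)\right) 9 \left(1 + 9\right) = \left(-121 + \left(-17 + 3 \cdot 121\right)\right) 9 \cdot 10 = \left(-121 + \left(-17 + 363\right)\right) 90 = \left(-121 + 346\right) 90 = 225 \cdot 90 = 20250$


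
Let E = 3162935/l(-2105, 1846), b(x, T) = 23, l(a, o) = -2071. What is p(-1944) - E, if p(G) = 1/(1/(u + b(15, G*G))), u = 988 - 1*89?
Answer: 5072397/2071 ≈ 2449.3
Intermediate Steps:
u = 899 (u = 988 - 89 = 899)
E = -3162935/2071 (E = 3162935/(-2071) = 3162935*(-1/2071) = -3162935/2071 ≈ -1527.3)
p(G) = 922 (p(G) = 1/(1/(899 + 23)) = 1/(1/922) = 922)
p(-1944) - E = 922 - 1*(-3162935/2071) = 922 + 3162935/2071 = 5072397/2071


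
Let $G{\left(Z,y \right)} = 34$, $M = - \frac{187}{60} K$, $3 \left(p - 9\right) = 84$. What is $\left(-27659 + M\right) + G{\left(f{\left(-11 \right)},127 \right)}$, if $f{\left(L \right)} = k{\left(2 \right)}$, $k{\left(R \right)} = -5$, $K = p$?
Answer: $- \frac{1664419}{60} \approx -27740.0$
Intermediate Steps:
$p = 37$ ($p = 9 + \frac{1}{3} \cdot 84 = 9 + 28 = 37$)
$K = 37$
$f{\left(L \right)} = -5$
$M = - \frac{6919}{60}$ ($M = - \frac{187}{60} \cdot 37 = \left(-187\right) \frac{1}{60} \cdot 37 = \left(- \frac{187}{60}\right) 37 = - \frac{6919}{60} \approx -115.32$)
$\left(-27659 + M\right) + G{\left(f{\left(-11 \right)},127 \right)} = \left(-27659 - \frac{6919}{60}\right) + 34 = - \frac{1666459}{60} + 34 = - \frac{1664419}{60}$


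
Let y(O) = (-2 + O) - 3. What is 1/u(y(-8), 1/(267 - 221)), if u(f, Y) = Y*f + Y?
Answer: -23/6 ≈ -3.8333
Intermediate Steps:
y(O) = -5 + O
u(f, Y) = Y + Y*f
1/u(y(-8), 1/(267 - 221)) = 1/((1 + (-5 - 8))/(267 - 221)) = 1/((1 - 13)/46) = 1/((1/46)*(-12)) = 1/(-6/23) = -23/6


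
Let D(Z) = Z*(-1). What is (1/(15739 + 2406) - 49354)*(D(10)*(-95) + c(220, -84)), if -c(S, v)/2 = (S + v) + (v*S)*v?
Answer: 2779685903139498/18145 ≈ 1.5319e+11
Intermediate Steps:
D(Z) = -Z
c(S, v) = -2*S - 2*v - 2*S*v**2 (c(S, v) = -2*((S + v) + (v*S)*v) = -2*((S + v) + (S*v)*v) = -2*((S + v) + S*v**2) = -2*(S + v + S*v**2) = -2*S - 2*v - 2*S*v**2)
(1/(15739 + 2406) - 49354)*(D(10)*(-95) + c(220, -84)) = (1/(15739 + 2406) - 49354)*(-1*10*(-95) + (-2*220 - 2*(-84) - 2*220*(-84)**2)) = (1/18145 - 49354)*(-10*(-95) + (-440 + 168 - 2*220*7056)) = (1/18145 - 49354)*(950 + (-440 + 168 - 3104640)) = -895528329*(950 - 3104912)/18145 = -895528329/18145*(-3103962) = 2779685903139498/18145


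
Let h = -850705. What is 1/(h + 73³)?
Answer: -1/461688 ≈ -2.1660e-6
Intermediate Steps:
1/(h + 73³) = 1/(-850705 + 73³) = 1/(-850705 + 389017) = 1/(-461688) = -1/461688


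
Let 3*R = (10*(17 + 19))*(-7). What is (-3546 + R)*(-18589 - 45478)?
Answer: 280997862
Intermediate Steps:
R = -840 (R = ((10*(17 + 19))*(-7))/3 = ((10*36)*(-7))/3 = (360*(-7))/3 = (⅓)*(-2520) = -840)
(-3546 + R)*(-18589 - 45478) = (-3546 - 840)*(-18589 - 45478) = -4386*(-64067) = 280997862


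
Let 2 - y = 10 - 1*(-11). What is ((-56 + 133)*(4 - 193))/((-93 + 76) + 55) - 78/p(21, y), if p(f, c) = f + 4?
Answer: -366789/950 ≈ -386.09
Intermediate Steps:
y = -19 (y = 2 - (10 - 1*(-11)) = 2 - (10 + 11) = 2 - 1*21 = 2 - 21 = -19)
p(f, c) = 4 + f
((-56 + 133)*(4 - 193))/((-93 + 76) + 55) - 78/p(21, y) = ((-56 + 133)*(4 - 193))/((-93 + 76) + 55) - 78/(4 + 21) = (77*(-189))/(-17 + 55) - 78/25 = -14553/38 - 78*1/25 = -14553*1/38 - 78/25 = -14553/38 - 78/25 = -366789/950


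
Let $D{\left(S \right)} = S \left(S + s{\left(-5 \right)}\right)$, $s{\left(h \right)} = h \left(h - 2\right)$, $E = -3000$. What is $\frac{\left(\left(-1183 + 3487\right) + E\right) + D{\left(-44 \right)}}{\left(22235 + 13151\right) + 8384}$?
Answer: $- \frac{10}{1459} \approx -0.006854$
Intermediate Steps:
$s{\left(h \right)} = h \left(-2 + h\right)$
$D{\left(S \right)} = S \left(35 + S\right)$ ($D{\left(S \right)} = S \left(S - 5 \left(-2 - 5\right)\right) = S \left(S - -35\right) = S \left(S + 35\right) = S \left(35 + S\right)$)
$\frac{\left(\left(-1183 + 3487\right) + E\right) + D{\left(-44 \right)}}{\left(22235 + 13151\right) + 8384} = \frac{\left(\left(-1183 + 3487\right) - 3000\right) - 44 \left(35 - 44\right)}{\left(22235 + 13151\right) + 8384} = \frac{\left(2304 - 3000\right) - -396}{35386 + 8384} = \frac{-696 + 396}{43770} = \left(-300\right) \frac{1}{43770} = - \frac{10}{1459}$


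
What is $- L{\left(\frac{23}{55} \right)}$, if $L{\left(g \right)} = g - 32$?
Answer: $\frac{1737}{55} \approx 31.582$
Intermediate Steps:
$L{\left(g \right)} = -32 + g$ ($L{\left(g \right)} = g - 32 = -32 + g$)
$- L{\left(\frac{23}{55} \right)} = - (-32 + \frac{23}{55}) = \left(-1\right) \left(- \frac{1737}{55}\right) = \frac{1737}{55}$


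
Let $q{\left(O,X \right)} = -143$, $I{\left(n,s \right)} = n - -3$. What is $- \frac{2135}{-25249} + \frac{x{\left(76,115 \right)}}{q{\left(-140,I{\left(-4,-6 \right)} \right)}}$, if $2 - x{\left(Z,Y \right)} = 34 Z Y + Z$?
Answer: $\frac{1072166653}{515801} \approx 2078.6$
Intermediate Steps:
$I{\left(n,s \right)} = 3 + n$ ($I{\left(n,s \right)} = n + 3 = 3 + n$)
$x{\left(Z,Y \right)} = 2 - Z - 34 Y Z$ ($x{\left(Z,Y \right)} = 2 - \left(34 Z Y + Z\right) = 2 - \left(34 Y Z + Z\right) = 2 - \left(Z + 34 Y Z\right) = 2 - Z - 34 Y Z$)
$- \frac{2135}{-25249} + \frac{x{\left(76,115 \right)}}{q{\left(-140,I{\left(-4,-6 \right)} \right)}} = - \frac{2135}{-25249} + \frac{2 - 76 - 3910 \cdot 76}{-143} = \left(-2135\right) \left(- \frac{1}{25249}\right) + \left(2 - 76 - 297160\right) \left(- \frac{1}{143}\right) = \frac{305}{3607} - - \frac{297234}{143} = \frac{305}{3607} + \frac{297234}{143} = \frac{1072166653}{515801}$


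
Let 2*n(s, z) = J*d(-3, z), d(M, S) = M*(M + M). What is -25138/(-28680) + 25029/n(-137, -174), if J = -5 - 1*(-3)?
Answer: -19927201/14340 ≈ -1389.6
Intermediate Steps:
J = -2 (J = -5 + 3 = -2)
d(M, S) = 2*M² (d(M, S) = M*(2*M) = 2*M²)
n(s, z) = -18 (n(s, z) = (-4*(-3)²)/2 = (-4*9)/2 = (-2*18)/2 = (½)*(-36) = -18)
-25138/(-28680) + 25029/n(-137, -174) = -25138/(-28680) + 25029/(-18) = -25138*(-1/28680) + 25029*(-1/18) = 12569/14340 - 2781/2 = -19927201/14340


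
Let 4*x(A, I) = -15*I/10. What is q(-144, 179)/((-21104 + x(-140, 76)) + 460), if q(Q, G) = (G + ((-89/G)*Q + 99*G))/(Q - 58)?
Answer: 3216916/747476255 ≈ 0.0043037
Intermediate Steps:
x(A, I) = -3*I/8 (x(A, I) = (-15*I/10)/4 = (-15*I*(1/10))/4 = (-3*I/2)/4 = -3*I/8)
q(Q, G) = (100*G - 89*Q/G)/(-58 + Q) (q(Q, G) = (G + (-89*Q/G + 99*G))/(-58 + Q) = (G + (99*G - 89*Q/G))/(-58 + Q) = (100*G - 89*Q/G)/(-58 + Q))
q(-144, 179)/((-21104 + x(-140, 76)) + 460) = ((-89*(-144) + 100*179**2)/(179*(-58 - 144)))/((-21104 - 3/8*76) + 460) = ((1/179)*(12816 + 100*32041)/(-202))/((-21104 - 57/2) + 460) = ((1/179)*(-1/202)*(12816 + 3204100))/(-42265/2 + 460) = ((1/179)*(-1/202)*3216916)/(-41345/2) = -1608458/18079*(-2/41345) = 3216916/747476255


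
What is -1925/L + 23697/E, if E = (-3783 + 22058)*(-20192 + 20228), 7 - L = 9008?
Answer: 164417133/657973100 ≈ 0.24988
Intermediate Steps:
L = -9001 (L = 7 - 1*9008 = 7 - 9008 = -9001)
E = 657900 (E = 18275*36 = 657900)
-1925/L + 23697/E = -1925/(-9001) + 23697/657900 = -1925*(-1/9001) + 23697*(1/657900) = 1925/9001 + 2633/73100 = 164417133/657973100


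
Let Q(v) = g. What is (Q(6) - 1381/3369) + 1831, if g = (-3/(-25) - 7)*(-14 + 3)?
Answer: 160555598/84225 ≈ 1906.3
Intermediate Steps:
g = 1892/25 (g = (-3*(-1/25) - 7)*(-11) = (3/25 - 7)*(-11) = -172/25*(-11) = 1892/25 ≈ 75.680)
Q(v) = 1892/25
(Q(6) - 1381/3369) + 1831 = (1892/25 - 1381/3369) + 1831 = 6339623/84225 + 1831 = 160555598/84225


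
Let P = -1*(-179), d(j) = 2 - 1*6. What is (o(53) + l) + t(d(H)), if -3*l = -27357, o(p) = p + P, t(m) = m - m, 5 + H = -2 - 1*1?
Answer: 9351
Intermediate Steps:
H = -8 (H = -5 + (-2 - 1*1) = -5 + (-2 - 1) = -5 - 3 = -8)
d(j) = -4 (d(j) = 2 - 6 = -4)
t(m) = 0
P = 179
o(p) = 179 + p (o(p) = p + 179 = 179 + p)
l = 9119 (l = -1/3*(-27357) = 9119)
(o(53) + l) + t(d(H)) = ((179 + 53) + 9119) + 0 = (232 + 9119) + 0 = 9351 + 0 = 9351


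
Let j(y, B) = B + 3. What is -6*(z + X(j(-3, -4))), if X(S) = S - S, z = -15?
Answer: 90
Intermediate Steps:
j(y, B) = 3 + B
X(S) = 0
-6*(z + X(j(-3, -4))) = -6*(-15 + 0) = -6*(-15) = 90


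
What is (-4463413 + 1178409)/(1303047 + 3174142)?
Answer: -3285004/4477189 ≈ -0.73372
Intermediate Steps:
(-4463413 + 1178409)/(1303047 + 3174142) = -3285004/4477189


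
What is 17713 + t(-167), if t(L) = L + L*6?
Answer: 16544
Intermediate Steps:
t(L) = 7*L (t(L) = L + 6*L = 7*L)
17713 + t(-167) = 17713 + 7*(-167) = 17713 - 1169 = 16544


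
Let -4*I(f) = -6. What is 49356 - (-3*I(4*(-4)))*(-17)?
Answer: 98559/2 ≈ 49280.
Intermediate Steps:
I(f) = 3/2 (I(f) = -¼*(-6) = 3/2)
49356 - (-3*I(4*(-4)))*(-17) = 49356 - (-3*3/2)*(-17) = 49356 - (-9)*(-17)/2 = 49356 - 1*153/2 = 49356 - 153/2 = 98559/2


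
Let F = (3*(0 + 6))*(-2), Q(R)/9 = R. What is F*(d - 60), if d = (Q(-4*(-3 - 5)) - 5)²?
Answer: -2881044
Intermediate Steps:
Q(R) = 9*R
F = -36 (F = (3*6)*(-2) = 18*(-2) = -36)
d = 80089 (d = (9*(-4*(-3 - 5)) - 5)² = (9*(-4*(-8)) - 5)² = (9*32 - 5)² = (288 - 5)² = 283² = 80089)
F*(d - 60) = -36*(80089 - 60) = -36*80029 = -2881044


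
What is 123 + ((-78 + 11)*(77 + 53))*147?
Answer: -1280247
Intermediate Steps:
123 + ((-78 + 11)*(77 + 53))*147 = 123 - 67*130*147 = 123 - 8710*147 = 123 - 1280370 = -1280247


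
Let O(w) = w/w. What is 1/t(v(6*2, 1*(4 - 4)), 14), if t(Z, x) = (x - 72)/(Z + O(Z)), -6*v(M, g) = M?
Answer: 1/58 ≈ 0.017241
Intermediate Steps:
O(w) = 1
v(M, g) = -M/6
t(Z, x) = (-72 + x)/(1 + Z) (t(Z, x) = (x - 72)/(Z + 1) = (-72 + x)/(1 + Z))
1/t(v(6*2, 1*(4 - 4)), 14) = 1/((-72 + 14)/(1 - 2)) = 1/(-58/(1 - ⅙*12)) = 1/(-58/(1 - 2)) = 1/(-58/(-1)) = 1/(-1*(-58)) = 1/58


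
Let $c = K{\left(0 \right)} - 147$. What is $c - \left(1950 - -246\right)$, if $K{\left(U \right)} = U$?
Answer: $-2343$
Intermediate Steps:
$c = -147$ ($c = 0 - 147 = -147$)
$c - \left(1950 - -246\right) = -147 - \left(1950 - -246\right) = -147 - \left(1950 + 246\right) = -147 - 2196 = -2343$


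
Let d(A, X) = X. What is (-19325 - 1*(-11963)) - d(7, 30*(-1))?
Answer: -7332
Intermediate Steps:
(-19325 - 1*(-11963)) - d(7, 30*(-1)) = (-19325 - 1*(-11963)) - 30*(-1) = (-19325 + 11963) - 1*(-30) = -7362 + 30 = -7332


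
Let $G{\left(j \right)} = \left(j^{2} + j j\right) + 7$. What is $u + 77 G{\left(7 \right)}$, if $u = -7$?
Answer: $8078$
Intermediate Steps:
$G{\left(j \right)} = 7 + 2 j^{2}$ ($G{\left(j \right)} = \left(j^{2} + j^{2}\right) + 7 = 2 j^{2} + 7 = 7 + 2 j^{2}$)
$u + 77 G{\left(7 \right)} = -7 + 77 \left(7 + 2 \cdot 7^{2}\right) = -7 + 77 \left(7 + 2 \cdot 49\right) = -7 + 77 \left(7 + 98\right) = -7 + 77 \cdot 105 = -7 + 8085 = 8078$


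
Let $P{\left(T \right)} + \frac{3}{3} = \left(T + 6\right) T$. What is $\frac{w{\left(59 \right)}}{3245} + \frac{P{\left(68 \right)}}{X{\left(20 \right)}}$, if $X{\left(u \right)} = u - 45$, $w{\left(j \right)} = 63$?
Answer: $- \frac{3264804}{16225} \approx -201.22$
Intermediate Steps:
$P{\left(T \right)} = -1 + T \left(6 + T\right)$ ($P{\left(T \right)} = -1 + \left(T + 6\right) T = -1 + \left(6 + T\right) T = -1 + T \left(6 + T\right)$)
$X{\left(u \right)} = -45 + u$
$\frac{w{\left(59 \right)}}{3245} + \frac{P{\left(68 \right)}}{X{\left(20 \right)}} = \frac{63}{3245} + \frac{-1 + 68^{2} + 6 \cdot 68}{-45 + 20} = 63 \cdot \frac{1}{3245} + \frac{-1 + 4624 + 408}{-25} = \frac{63}{3245} + 5031 \left(- \frac{1}{25}\right) = \frac{63}{3245} - \frac{5031}{25} = - \frac{3264804}{16225}$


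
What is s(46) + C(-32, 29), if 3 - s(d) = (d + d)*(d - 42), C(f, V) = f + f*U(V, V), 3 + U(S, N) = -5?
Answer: -141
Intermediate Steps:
U(S, N) = -8 (U(S, N) = -3 - 5 = -8)
C(f, V) = -7*f (C(f, V) = f + f*(-8) = f - 8*f = -7*f)
s(d) = 3 - 2*d*(-42 + d) (s(d) = 3 - (d + d)*(d - 42) = 3 - 2*d*(-42 + d))
s(46) + C(-32, 29) = (3 - 2*46**2 + 84*46) - 7*(-32) = (3 - 2*2116 + 3864) + 224 = (3 - 4232 + 3864) + 224 = -365 + 224 = -141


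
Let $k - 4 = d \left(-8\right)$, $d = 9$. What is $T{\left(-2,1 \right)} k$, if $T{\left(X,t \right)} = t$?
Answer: $-68$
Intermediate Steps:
$k = -68$ ($k = 4 + 9 \left(-8\right) = 4 - 72 = -68$)
$T{\left(-2,1 \right)} k = 1 \left(-68\right) = -68$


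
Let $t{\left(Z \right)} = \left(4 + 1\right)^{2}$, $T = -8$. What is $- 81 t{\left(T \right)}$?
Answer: $-2025$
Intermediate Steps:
$t{\left(Z \right)} = 25$ ($t{\left(Z \right)} = 5^{2} = 25$)
$- 81 t{\left(T \right)} = \left(-81\right) 25 = -2025$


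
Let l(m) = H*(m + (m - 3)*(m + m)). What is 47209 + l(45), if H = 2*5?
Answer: 85459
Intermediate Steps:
H = 10
l(m) = 10*m + 20*m*(-3 + m) (l(m) = 10*(m + (m - 3)*(m + m)) = 10*(m + (-3 + m)*(2*m)) = 10*(m + 2*m*(-3 + m)) = 10*m + 20*m*(-3 + m))
47209 + l(45) = 47209 + 10*45*(-5 + 2*45) = 47209 + 10*45*(-5 + 90) = 47209 + 10*45*85 = 47209 + 38250 = 85459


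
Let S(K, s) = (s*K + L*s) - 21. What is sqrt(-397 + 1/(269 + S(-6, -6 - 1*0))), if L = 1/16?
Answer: I*sqrt(2043881165)/2269 ≈ 19.925*I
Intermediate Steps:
L = 1/16 ≈ 0.062500
S(K, s) = -21 + s/16 + K*s (S(K, s) = (s*K + s/16) - 21 = (K*s + s/16) - 21 = (s/16 + K*s) - 21 = -21 + s/16 + K*s)
sqrt(-397 + 1/(269 + S(-6, -6 - 1*0))) = sqrt(-397 + 1/(269 + (-21 + (-6 - 1*0)/16 - 6*(-6 - 1*0)))) = sqrt(-397 + 1/(269 + (-21 + (-6 + 0)/16 - 6*(-6 + 0)))) = sqrt(-397 + 1/(269 + (-21 + (1/16)*(-6) - 6*(-6)))) = sqrt(-397 + 1/(269 + (-21 - 3/8 + 36))) = sqrt(-397 + 1/(269 + 117/8)) = sqrt(-397 + 1/(2269/8)) = sqrt(-397 + 8/2269) = sqrt(-900785/2269) = I*sqrt(2043881165)/2269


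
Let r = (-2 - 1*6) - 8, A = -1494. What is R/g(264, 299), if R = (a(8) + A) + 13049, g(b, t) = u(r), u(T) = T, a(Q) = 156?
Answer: -11711/16 ≈ -731.94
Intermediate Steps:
r = -16 (r = (-2 - 6) - 8 = -8 - 8 = -16)
g(b, t) = -16
R = 11711 (R = (156 - 1494) + 13049 = -1338 + 13049 = 11711)
R/g(264, 299) = 11711/(-16) = 11711*(-1/16) = -11711/16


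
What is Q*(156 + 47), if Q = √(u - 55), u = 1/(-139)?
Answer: 203*I*√1062794/139 ≈ 1505.6*I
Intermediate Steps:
u = -1/139 ≈ -0.0071942
Q = I*√1062794/139 (Q = √(-1/139 - 55) = √(-7646/139) = I*√1062794/139 ≈ 7.4167*I)
Q*(156 + 47) = (I*√1062794/139)*(156 + 47) = (I*√1062794/139)*203 = 203*I*√1062794/139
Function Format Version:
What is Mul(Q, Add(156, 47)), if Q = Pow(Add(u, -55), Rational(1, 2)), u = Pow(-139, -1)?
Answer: Mul(Rational(203, 139), I, Pow(1062794, Rational(1, 2))) ≈ Mul(1505.6, I)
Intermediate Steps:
u = Rational(-1, 139) ≈ -0.0071942
Q = Mul(Rational(1, 139), I, Pow(1062794, Rational(1, 2))) (Q = Pow(Add(Rational(-1, 139), -55), Rational(1, 2)) = Pow(Rational(-7646, 139), Rational(1, 2)) = Mul(Rational(1, 139), I, Pow(1062794, Rational(1, 2))) ≈ Mul(7.4167, I))
Mul(Q, Add(156, 47)) = Mul(Mul(Rational(1, 139), I, Pow(1062794, Rational(1, 2))), Add(156, 47)) = Mul(Mul(Rational(1, 139), I, Pow(1062794, Rational(1, 2))), 203) = Mul(Rational(203, 139), I, Pow(1062794, Rational(1, 2)))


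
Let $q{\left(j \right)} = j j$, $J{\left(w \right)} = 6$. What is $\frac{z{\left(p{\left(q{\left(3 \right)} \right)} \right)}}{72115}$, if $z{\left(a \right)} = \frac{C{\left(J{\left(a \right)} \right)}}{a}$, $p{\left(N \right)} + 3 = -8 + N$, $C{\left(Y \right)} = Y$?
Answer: $- \frac{3}{72115} \approx -4.16 \cdot 10^{-5}$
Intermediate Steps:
$q{\left(j \right)} = j^{2}$
$p{\left(N \right)} = -11 + N$ ($p{\left(N \right)} = -3 + \left(-8 + N\right) = -11 + N$)
$z{\left(a \right)} = \frac{6}{a}$
$\frac{z{\left(p{\left(q{\left(3 \right)} \right)} \right)}}{72115} = \frac{6 \frac{1}{-11 + 3^{2}}}{72115} = \frac{6}{-11 + 9} \cdot \frac{1}{72115} = \frac{6}{-2} \cdot \frac{1}{72115} = 6 \left(- \frac{1}{2}\right) \frac{1}{72115} = \left(-3\right) \frac{1}{72115} = - \frac{3}{72115}$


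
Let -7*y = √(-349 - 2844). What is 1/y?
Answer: 7*I*√3193/3193 ≈ 0.12388*I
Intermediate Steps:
y = -I*√3193/7 (y = -√(-349 - 2844)/7 = -I*√3193/7 ≈ -8.0724*I)
1/y = 1/(-I*√3193/7) = 7*I*√3193/3193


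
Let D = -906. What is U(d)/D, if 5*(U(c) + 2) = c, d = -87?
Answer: 97/4530 ≈ 0.021413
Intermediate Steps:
U(c) = -2 + c/5
U(d)/D = (-2 + (⅕)*(-87))/(-906) = (-2 - 87/5)*(-1/906) = -97/5*(-1/906) = 97/4530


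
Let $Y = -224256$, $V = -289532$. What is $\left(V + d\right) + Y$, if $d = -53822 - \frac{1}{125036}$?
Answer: $- \frac{70971683961}{125036} \approx -5.6761 \cdot 10^{5}$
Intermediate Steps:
$d = - \frac{6729687593}{125036}$ ($d = -53822 - \frac{1}{125036} = - \frac{6729687593}{125036} \approx -53822.0$)
$\left(V + d\right) + Y = \left(-289532 - \frac{6729687593}{125036}\right) - 224256 = - \frac{42931610745}{125036} - 224256 = - \frac{70971683961}{125036}$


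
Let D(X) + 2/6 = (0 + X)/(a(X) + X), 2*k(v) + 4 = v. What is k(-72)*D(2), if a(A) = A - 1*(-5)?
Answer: 38/9 ≈ 4.2222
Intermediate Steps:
k(v) = -2 + v/2
a(A) = 5 + A (a(A) = A + 5 = 5 + A)
D(X) = -⅓ + X/(5 + 2*X) (D(X) = -⅓ + (0 + X)/((5 + X) + X) = -⅓ + X/(5 + 2*X))
k(-72)*D(2) = (-2 + (½)*(-72))*((-5 + 2)/(3*(5 + 2*2))) = (-2 - 36)*((⅓)*(-3)/(5 + 4)) = -38*(-3)/(3*9) = -38*(-⅑) = 38/9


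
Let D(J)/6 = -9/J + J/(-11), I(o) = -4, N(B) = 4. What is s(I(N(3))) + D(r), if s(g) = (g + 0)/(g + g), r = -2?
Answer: 629/22 ≈ 28.591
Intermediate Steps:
s(g) = ½ (s(g) = g/((2*g)) = g*(1/(2*g)) = ½)
D(J) = -54/J - 6*J/11 (D(J) = 6*(-9/J + J/(-11)) = 6*(-9/J + J*(-1/11)) = 6*(-9/J - J/11) = -54/J - 6*J/11)
s(I(N(3))) + D(r) = ½ + (-54/(-2) - 6/11*(-2)) = ½ + (-54*(-½) + 12/11) = ½ + (27 + 12/11) = ½ + 309/11 = 629/22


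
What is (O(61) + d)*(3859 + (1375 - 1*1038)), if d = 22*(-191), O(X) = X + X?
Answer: -17119680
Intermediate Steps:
O(X) = 2*X
d = -4202
(O(61) + d)*(3859 + (1375 - 1*1038)) = (2*61 - 4202)*(3859 + (1375 - 1*1038)) = (122 - 4202)*(3859 + (1375 - 1038)) = -4080*(3859 + 337) = -4080*4196 = -17119680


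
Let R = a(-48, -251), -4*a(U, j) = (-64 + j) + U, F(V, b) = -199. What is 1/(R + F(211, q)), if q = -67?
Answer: -4/433 ≈ -0.0092379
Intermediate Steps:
a(U, j) = 16 - U/4 - j/4 (a(U, j) = -((-64 + j) + U)/4 = -(-64 + U + j)/4 = 16 - U/4 - j/4)
R = 363/4 (R = 16 - ¼*(-48) - ¼*(-251) = 16 + 12 + 251/4 = 363/4 ≈ 90.750)
1/(R + F(211, q)) = 1/(363/4 - 199) = 1/(-433/4) = -4/433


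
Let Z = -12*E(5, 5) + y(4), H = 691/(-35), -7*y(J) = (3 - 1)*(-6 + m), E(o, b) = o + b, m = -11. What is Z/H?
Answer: 4030/691 ≈ 5.8321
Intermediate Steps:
E(o, b) = b + o
y(J) = 34/7 (y(J) = -(3 - 1)*(-6 - 11)/7 = -2*(-17)/7 = -⅐*(-34) = 34/7)
H = -691/35 (H = 691*(-1/35) = -691/35 ≈ -19.743)
Z = -806/7 (Z = -12*(5 + 5) + 34/7 = -12*10 + 34/7 = -120 + 34/7 = -806/7 ≈ -115.14)
Z/H = -806/(7*(-691/35)) = -806/7*(-35/691) = 4030/691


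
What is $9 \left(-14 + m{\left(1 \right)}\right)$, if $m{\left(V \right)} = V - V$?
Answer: $-126$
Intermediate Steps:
$m{\left(V \right)} = 0$
$9 \left(-14 + m{\left(1 \right)}\right) = 9 \left(-14 + 0\right) = 9 \left(-14\right) = -126$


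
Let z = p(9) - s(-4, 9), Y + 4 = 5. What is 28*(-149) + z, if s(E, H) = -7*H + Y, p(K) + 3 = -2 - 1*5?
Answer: -4120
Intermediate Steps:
Y = 1 (Y = -4 + 5 = 1)
p(K) = -10 (p(K) = -3 + (-2 - 1*5) = -3 + (-2 - 5) = -3 - 7 = -10)
s(E, H) = 1 - 7*H (s(E, H) = -7*H + 1 = 1 - 7*H)
z = 52 (z = -10 - (1 - 7*9) = -10 - (1 - 63) = -10 - 1*(-62) = -10 + 62 = 52)
28*(-149) + z = 28*(-149) + 52 = -4172 + 52 = -4120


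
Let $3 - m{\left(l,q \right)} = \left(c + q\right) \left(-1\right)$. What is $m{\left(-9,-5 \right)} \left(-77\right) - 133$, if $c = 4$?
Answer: $-287$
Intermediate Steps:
$m{\left(l,q \right)} = 7 + q$ ($m{\left(l,q \right)} = 3 - \left(4 + q\right) \left(-1\right) = 3 - \left(-4 - q\right) = 3 + \left(4 + q\right) = 7 + q$)
$m{\left(-9,-5 \right)} \left(-77\right) - 133 = \left(7 - 5\right) \left(-77\right) - 133 = 2 \left(-77\right) - 133 = -154 - 133 = -287$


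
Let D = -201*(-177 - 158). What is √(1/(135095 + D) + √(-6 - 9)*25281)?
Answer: √(202430 + 1035962413776900*I*√15)/202430 ≈ 221.26 + 221.26*I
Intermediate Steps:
D = 67335 (D = -201*(-335) = 67335)
√(1/(135095 + D) + √(-6 - 9)*25281) = √(1/(135095 + 67335) + √(-6 - 9)*25281) = √(1/202430 + √(-15)*25281) = √(1/202430 + (I*√15)*25281) = √(1/202430 + 25281*I*√15)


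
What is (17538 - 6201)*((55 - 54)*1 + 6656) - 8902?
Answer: 75461507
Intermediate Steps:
(17538 - 6201)*((55 - 54)*1 + 6656) - 8902 = 11337*(1*1 + 6656) - 8902 = 11337*(1 + 6656) - 8902 = 11337*6657 - 8902 = 75470409 - 8902 = 75461507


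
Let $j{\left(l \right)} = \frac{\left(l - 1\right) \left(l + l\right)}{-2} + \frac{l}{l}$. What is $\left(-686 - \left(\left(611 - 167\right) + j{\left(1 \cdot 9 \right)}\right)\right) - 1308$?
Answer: $-2367$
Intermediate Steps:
$j{\left(l \right)} = 1 - l \left(-1 + l\right)$ ($j{\left(l \right)} = \left(-1 + l\right) 2 l \left(- \frac{1}{2}\right) + 1 = 2 l \left(-1 + l\right) \left(- \frac{1}{2}\right) + 1 = - l \left(-1 + l\right) + 1 = 1 - l \left(-1 + l\right)$)
$\left(-686 - \left(\left(611 - 167\right) + j{\left(1 \cdot 9 \right)}\right)\right) - 1308 = \left(-686 - \left(\left(611 - 167\right) + \left(1 + 1 \cdot 9 - \left(1 \cdot 9\right)^{2}\right)\right)\right) - 1308 = \left(-686 - \left(444 + \left(1 + 9 - 9^{2}\right)\right)\right) - 1308 = \left(-686 - \left(444 + \left(1 + 9 - 81\right)\right)\right) - 1308 = \left(-686 - \left(444 - 71\right)\right) - 1308 = \left(-686 - 373\right) - 1308 = -1059 - 1308 = -2367$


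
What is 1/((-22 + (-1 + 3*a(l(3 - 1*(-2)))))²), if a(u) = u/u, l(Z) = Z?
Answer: 1/400 ≈ 0.0025000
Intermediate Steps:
a(u) = 1
1/((-22 + (-1 + 3*a(l(3 - 1*(-2)))))²) = 1/((-22 + (-1 + 3*1))²) = 1/((-22 + (-1 + 3))²) = 1/((-22 + 2)²) = 1/((-20)²) = 1/400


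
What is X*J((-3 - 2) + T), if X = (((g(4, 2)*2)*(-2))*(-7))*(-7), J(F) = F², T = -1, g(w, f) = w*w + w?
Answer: -141120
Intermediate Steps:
g(w, f) = w + w² (g(w, f) = w² + w = w + w²)
X = -3920 (X = ((((4*(1 + 4))*2)*(-2))*(-7))*(-7) = ((((4*5)*2)*(-2))*(-7))*(-7) = (((20*2)*(-2))*(-7))*(-7) = ((40*(-2))*(-7))*(-7) = -80*(-7)*(-7) = 560*(-7) = -3920)
X*J((-3 - 2) + T) = -3920*((-3 - 2) - 1)² = -3920*(-5 - 1)² = -3920*(-6)² = -3920*36 = -141120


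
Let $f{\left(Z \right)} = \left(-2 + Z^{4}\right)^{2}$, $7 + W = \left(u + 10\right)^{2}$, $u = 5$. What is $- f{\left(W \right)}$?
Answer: $-5100960353692769476$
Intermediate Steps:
$W = 218$ ($W = -7 + \left(5 + 10\right)^{2} = -7 + 15^{2} = -7 + 225 = 218$)
$- f{\left(W \right)} = - \left(-2 + 218^{4}\right)^{2} = - \left(-2 + 2258530576\right)^{2} = - 2258530574^{2} = \left(-1\right) 5100960353692769476 = -5100960353692769476$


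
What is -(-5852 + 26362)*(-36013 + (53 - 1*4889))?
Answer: 837812990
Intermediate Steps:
-(-5852 + 26362)*(-36013 + (53 - 1*4889)) = -20510*(-36013 + (53 - 4889)) = -20510*(-36013 - 4836) = -20510*(-40849) = -1*(-837812990) = 837812990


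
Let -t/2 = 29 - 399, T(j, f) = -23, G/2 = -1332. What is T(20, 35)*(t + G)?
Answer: 44252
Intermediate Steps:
G = -2664 (G = 2*(-1332) = -2664)
t = 740 (t = -2*(29 - 399) = -2*(-370) = 740)
T(20, 35)*(t + G) = -23*(740 - 2664) = -23*(-1924) = 44252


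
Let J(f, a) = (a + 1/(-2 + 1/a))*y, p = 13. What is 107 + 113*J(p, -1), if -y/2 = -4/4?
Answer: -583/3 ≈ -194.33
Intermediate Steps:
y = 2 (y = -(-8)/4 = -2*(-1) = 2)
J(f, a) = 2*a + 2/(-2 + 1/a) (J(f, a) = (a + 1/(-2 + 1/a))*2 = 2*a + 2/(-2 + 1/a))
107 + 113*J(p, -1) = 107 + 113*(4*(-1)*(-1 - 1)/(-1 + 2*(-1))) = 107 + 113*(4*(-1)*(-2)/(-1 - 2)) = 107 + 113*(4*(-1)*(-2)/(-3)) = 107 + 113*(4*(-1)*(-1/3)*(-2)) = 107 + 113*(-8/3) = 107 - 904/3 = -583/3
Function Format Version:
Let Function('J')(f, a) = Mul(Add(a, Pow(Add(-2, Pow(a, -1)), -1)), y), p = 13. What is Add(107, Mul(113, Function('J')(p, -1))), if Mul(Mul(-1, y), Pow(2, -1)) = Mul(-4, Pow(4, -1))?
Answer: Rational(-583, 3) ≈ -194.33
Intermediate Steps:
y = 2 (y = Mul(-2, Mul(-4, Pow(4, -1))) = Mul(-2, Mul(-4, Rational(1, 4))) = Mul(-2, -1) = 2)
Function('J')(f, a) = Add(Mul(2, a), Mul(2, Pow(Add(-2, Pow(a, -1)), -1))) (Function('J')(f, a) = Mul(Add(a, Pow(Add(-2, Pow(a, -1)), -1)), 2) = Add(Mul(2, a), Mul(2, Pow(Add(-2, Pow(a, -1)), -1))))
Add(107, Mul(113, Function('J')(p, -1))) = Add(107, Mul(113, Mul(4, -1, Pow(Add(-1, Mul(2, -1)), -1), Add(-1, -1)))) = Add(107, Mul(113, Mul(4, -1, Pow(Add(-1, -2), -1), -2))) = Add(107, Mul(113, Mul(4, -1, Pow(-3, -1), -2))) = Add(107, Mul(113, Mul(4, -1, Rational(-1, 3), -2))) = Add(107, Mul(113, Rational(-8, 3))) = Add(107, Rational(-904, 3)) = Rational(-583, 3)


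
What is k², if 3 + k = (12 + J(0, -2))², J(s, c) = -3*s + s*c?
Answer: 19881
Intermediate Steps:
J(s, c) = -3*s + c*s
k = 141 (k = -3 + (12 + 0*(-3 - 2))² = -3 + (12 + 0*(-5))² = -3 + (12 + 0)² = -3 + 12² = -3 + 144 = 141)
k² = 141² = 19881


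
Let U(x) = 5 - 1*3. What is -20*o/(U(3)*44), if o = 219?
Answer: -1095/22 ≈ -49.773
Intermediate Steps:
U(x) = 2 (U(x) = 5 - 3 = 2)
-20*o/(U(3)*44) = -4380/(2*44) = -4380/88 = -20*219/88 = -1095/22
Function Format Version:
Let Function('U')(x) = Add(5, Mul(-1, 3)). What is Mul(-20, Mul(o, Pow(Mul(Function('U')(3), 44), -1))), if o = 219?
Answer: Rational(-1095, 22) ≈ -49.773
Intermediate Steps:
Function('U')(x) = 2 (Function('U')(x) = Add(5, -3) = 2)
Mul(-20, Mul(o, Pow(Mul(Function('U')(3), 44), -1))) = Mul(-20, Mul(219, Pow(Mul(2, 44), -1))) = Mul(-20, Mul(219, Pow(88, -1))) = Mul(-20, Mul(219, Rational(1, 88))) = Mul(-20, Rational(219, 88)) = Rational(-1095, 22)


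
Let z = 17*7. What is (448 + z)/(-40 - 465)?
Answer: -567/505 ≈ -1.1228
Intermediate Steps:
z = 119
(448 + z)/(-40 - 465) = (448 + 119)/(-40 - 465) = 567/(-505) = 567*(-1/505) = -567/505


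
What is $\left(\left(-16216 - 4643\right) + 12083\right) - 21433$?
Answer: $-30209$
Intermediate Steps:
$\left(\left(-16216 - 4643\right) + 12083\right) - 21433 = \left(-20859 + 12083\right) - 21433 = -8776 - 21433 = -30209$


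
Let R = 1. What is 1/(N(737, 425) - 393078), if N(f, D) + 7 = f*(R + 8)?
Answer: -1/386452 ≈ -2.5876e-6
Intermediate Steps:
N(f, D) = -7 + 9*f (N(f, D) = -7 + f*(1 + 8) = -7 + f*9 = -7 + 9*f)
1/(N(737, 425) - 393078) = 1/((-7 + 9*737) - 393078) = 1/((-7 + 6633) - 393078) = 1/(6626 - 393078) = 1/(-386452) = -1/386452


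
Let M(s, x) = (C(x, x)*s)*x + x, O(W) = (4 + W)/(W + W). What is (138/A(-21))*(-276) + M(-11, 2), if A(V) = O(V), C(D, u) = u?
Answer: -1600410/17 ≈ -94142.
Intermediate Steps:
O(W) = (4 + W)/(2*W) (O(W) = (4 + W)/((2*W)) = (4 + W)*(1/(2*W)) = (4 + W)/(2*W))
A(V) = (4 + V)/(2*V)
M(s, x) = x + s*x² (M(s, x) = (x*s)*x + x = (s*x)*x + x = s*x² + x = x + s*x²)
(138/A(-21))*(-276) + M(-11, 2) = (138/(((½)*(4 - 21)/(-21))))*(-276) + 2*(1 - 11*2) = (138/(((½)*(-1/21)*(-17))))*(-276) + 2*(1 - 22) = (138/(17/42))*(-276) + 2*(-21) = (138*(42/17))*(-276) - 42 = (5796/17)*(-276) - 42 = -1599696/17 - 42 = -1600410/17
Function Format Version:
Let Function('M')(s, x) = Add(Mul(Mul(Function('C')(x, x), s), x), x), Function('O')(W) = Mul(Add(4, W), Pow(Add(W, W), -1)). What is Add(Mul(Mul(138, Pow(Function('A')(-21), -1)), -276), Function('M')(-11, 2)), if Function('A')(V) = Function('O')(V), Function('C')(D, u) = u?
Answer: Rational(-1600410, 17) ≈ -94142.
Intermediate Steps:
Function('O')(W) = Mul(Rational(1, 2), Pow(W, -1), Add(4, W)) (Function('O')(W) = Mul(Add(4, W), Pow(Mul(2, W), -1)) = Mul(Add(4, W), Mul(Rational(1, 2), Pow(W, -1))) = Mul(Rational(1, 2), Pow(W, -1), Add(4, W)))
Function('A')(V) = Mul(Rational(1, 2), Pow(V, -1), Add(4, V))
Function('M')(s, x) = Add(x, Mul(s, Pow(x, 2))) (Function('M')(s, x) = Add(Mul(Mul(x, s), x), x) = Add(Mul(Mul(s, x), x), x) = Add(Mul(s, Pow(x, 2)), x) = Add(x, Mul(s, Pow(x, 2))))
Add(Mul(Mul(138, Pow(Function('A')(-21), -1)), -276), Function('M')(-11, 2)) = Add(Mul(Mul(138, Pow(Mul(Rational(1, 2), Pow(-21, -1), Add(4, -21)), -1)), -276), Mul(2, Add(1, Mul(-11, 2)))) = Add(Mul(Mul(138, Pow(Mul(Rational(1, 2), Rational(-1, 21), -17), -1)), -276), Mul(2, Add(1, -22))) = Add(Mul(Mul(138, Pow(Rational(17, 42), -1)), -276), Mul(2, -21)) = Add(Mul(Mul(138, Rational(42, 17)), -276), -42) = Add(Mul(Rational(5796, 17), -276), -42) = Add(Rational(-1599696, 17), -42) = Rational(-1600410, 17)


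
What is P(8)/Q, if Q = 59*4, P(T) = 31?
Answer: 31/236 ≈ 0.13136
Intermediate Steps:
Q = 236
P(8)/Q = 31/236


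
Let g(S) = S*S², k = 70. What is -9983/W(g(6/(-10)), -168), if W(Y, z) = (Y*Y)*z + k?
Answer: -155984375/971278 ≈ -160.60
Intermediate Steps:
g(S) = S³
W(Y, z) = 70 + z*Y² (W(Y, z) = (Y*Y)*z + 70 = Y²*z + 70 = z*Y² + 70 = 70 + z*Y²)
-9983/W(g(6/(-10)), -168) = -9983/(70 - 168*((6/(-10))³)²) = -9983/(70 - 168*((6*(-⅒))³)²) = -9983/(70 - 168*((-⅗)³)²) = -9983/(70 - 168*(-27/125)²) = -9983/(70 - 168*729/15625) = -9983/(70 - 122472/15625) = -9983/971278/15625 = -9983*15625/971278 = -155984375/971278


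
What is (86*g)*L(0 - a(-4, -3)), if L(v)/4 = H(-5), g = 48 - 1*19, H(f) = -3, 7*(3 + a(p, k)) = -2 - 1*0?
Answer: -29928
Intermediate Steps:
a(p, k) = -23/7 (a(p, k) = -3 + (-2 - 1*0)/7 = -3 + (-2 + 0)/7 = -3 + (⅐)*(-2) = -3 - 2/7 = -23/7)
g = 29 (g = 48 - 19 = 29)
L(v) = -12 (L(v) = 4*(-3) = -12)
(86*g)*L(0 - a(-4, -3)) = (86*29)*(-12) = 2494*(-12) = -29928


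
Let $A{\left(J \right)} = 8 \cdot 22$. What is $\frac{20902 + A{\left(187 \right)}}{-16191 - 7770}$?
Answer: $- \frac{7026}{7987} \approx -0.87968$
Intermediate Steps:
$A{\left(J \right)} = 176$
$\frac{20902 + A{\left(187 \right)}}{-16191 - 7770} = \frac{20902 + 176}{-16191 - 7770} = \frac{21078}{-23961} = 21078 \left(- \frac{1}{23961}\right) = - \frac{7026}{7987}$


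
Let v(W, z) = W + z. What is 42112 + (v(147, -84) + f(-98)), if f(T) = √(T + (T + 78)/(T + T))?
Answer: 42175 + 3*I*√533/7 ≈ 42175.0 + 9.8943*I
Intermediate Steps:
f(T) = √(T + (78 + T)/(2*T)) (f(T) = √(T + (78 + T)/((2*T))) = √(T + (78 + T)*(1/(2*T))) = √(T + (78 + T)/(2*T)))
42112 + (v(147, -84) + f(-98)) = 42112 + ((147 - 84) + √(2 + 4*(-98) + 156/(-98))/2) = 42112 + (63 + √(2 - 392 + 156*(-1/98))/2) = 42112 + (63 + √(2 - 392 - 78/49)/2) = 42112 + (63 + √(-19188/49)/2) = 42112 + (63 + (6*I*√533/7)/2) = 42112 + (63 + 3*I*√533/7) = 42175 + 3*I*√533/7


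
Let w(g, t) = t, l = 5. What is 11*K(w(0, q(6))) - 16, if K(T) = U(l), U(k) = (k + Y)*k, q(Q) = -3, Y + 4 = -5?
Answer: -236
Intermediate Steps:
Y = -9 (Y = -4 - 5 = -9)
U(k) = k*(-9 + k) (U(k) = (k - 9)*k = (-9 + k)*k = k*(-9 + k))
K(T) = -20 (K(T) = 5*(-9 + 5) = 5*(-4) = -20)
11*K(w(0, q(6))) - 16 = 11*(-20) - 16 = -220 - 16 = -236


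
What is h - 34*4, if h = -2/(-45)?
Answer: -6118/45 ≈ -135.96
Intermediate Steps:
h = 2/45 (h = -2*(-1/45) = 2/45 ≈ 0.044444)
h - 34*4 = 2/45 - 34*4 = 2/45 - 136 = -6118/45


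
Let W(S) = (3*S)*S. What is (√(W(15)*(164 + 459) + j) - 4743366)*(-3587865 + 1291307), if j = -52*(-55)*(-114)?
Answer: 10893415134228 - 2296558*√94485 ≈ 1.0893e+13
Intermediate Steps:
W(S) = 3*S²
j = -326040 (j = 2860*(-114) = -326040)
(√(W(15)*(164 + 459) + j) - 4743366)*(-3587865 + 1291307) = (√((3*15²)*(164 + 459) - 326040) - 4743366)*(-3587865 + 1291307) = (√((3*225)*623 - 326040) - 4743366)*(-2296558) = (√(675*623 - 326040) - 4743366)*(-2296558) = (√(420525 - 326040) - 4743366)*(-2296558) = (√94485 - 4743366)*(-2296558) = (-4743366 + √94485)*(-2296558) = 10893415134228 - 2296558*√94485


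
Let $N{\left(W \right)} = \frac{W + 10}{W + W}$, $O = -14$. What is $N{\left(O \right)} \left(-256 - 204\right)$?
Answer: $- \frac{460}{7} \approx -65.714$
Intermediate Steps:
$N{\left(W \right)} = \frac{10 + W}{2 W}$
$N{\left(O \right)} \left(-256 - 204\right) = \frac{10 - 14}{2 \left(-14\right)} \left(-256 - 204\right) = \frac{1}{2} \left(- \frac{1}{14}\right) \left(-4\right) \left(-460\right) = \frac{1}{7} \left(-460\right) = - \frac{460}{7}$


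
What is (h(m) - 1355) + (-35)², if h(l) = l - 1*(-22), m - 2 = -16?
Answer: -122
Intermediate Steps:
m = -14 (m = 2 - 16 = -14)
h(l) = 22 + l (h(l) = l + 22 = 22 + l)
(h(m) - 1355) + (-35)² = ((22 - 14) - 1355) + (-35)² = (8 - 1355) + 1225 = -1347 + 1225 = -122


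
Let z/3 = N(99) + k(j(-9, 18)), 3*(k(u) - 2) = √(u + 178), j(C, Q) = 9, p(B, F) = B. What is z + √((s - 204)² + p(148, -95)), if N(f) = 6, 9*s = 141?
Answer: 24 + √187 + √320557/3 ≈ 226.40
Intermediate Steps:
s = 47/3 (s = (⅑)*141 = 47/3 ≈ 15.667)
k(u) = 2 + √(178 + u)/3 (k(u) = 2 + √(u + 178)/3 = 2 + √(178 + u)/3)
z = 24 + √187 (z = 3*(6 + (2 + √(178 + 9)/3)) = 3*(6 + (2 + √187/3)) = 3*(8 + √187/3) = 24 + √187 ≈ 37.675)
z + √((s - 204)² + p(148, -95)) = (24 + √187) + √((47/3 - 204)² + 148) = (24 + √187) + √((-565/3)² + 148) = (24 + √187) + √(319225/9 + 148) = (24 + √187) + √(320557/9) = (24 + √187) + √320557/3 = 24 + √187 + √320557/3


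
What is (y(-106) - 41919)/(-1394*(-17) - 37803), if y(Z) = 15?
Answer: 41904/14105 ≈ 2.9709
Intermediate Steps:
(y(-106) - 41919)/(-1394*(-17) - 37803) = (15 - 41919)/(-1394*(-17) - 37803) = -41904/(23698 - 37803) = -41904/(-14105) = -41904*(-1/14105) = 41904/14105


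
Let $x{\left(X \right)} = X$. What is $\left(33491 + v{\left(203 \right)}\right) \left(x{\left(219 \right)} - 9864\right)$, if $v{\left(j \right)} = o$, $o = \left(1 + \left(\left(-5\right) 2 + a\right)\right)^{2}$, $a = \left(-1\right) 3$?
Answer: $-324409575$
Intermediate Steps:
$a = -3$
$o = 144$ ($o = \left(1 - 13\right)^{2} = \left(-12\right)^{2} = 144$)
$v{\left(j \right)} = 144$
$\left(33491 + v{\left(203 \right)}\right) \left(x{\left(219 \right)} - 9864\right) = \left(33491 + 144\right) \left(219 - 9864\right) = 33635 \left(-9645\right) = -324409575$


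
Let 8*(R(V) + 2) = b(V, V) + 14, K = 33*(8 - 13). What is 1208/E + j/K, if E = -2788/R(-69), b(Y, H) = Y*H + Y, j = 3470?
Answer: -12652571/46002 ≈ -275.04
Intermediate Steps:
b(Y, H) = Y + H*Y (b(Y, H) = H*Y + Y = Y + H*Y)
K = -165 (K = 33*(-5) = -165)
R(V) = -¼ + V*(1 + V)/8 (R(V) = -2 + (V*(1 + V) + 14)/8 = -2 + (14 + V*(1 + V))/8 = -2 + (7/4 + V*(1 + V)/8) = -¼ + V*(1 + V)/8)
E = -11152/2345 (E = -2788/(-¼ + (⅛)*(-69)*(1 - 69)) = -2788/(-¼ + (⅛)*(-69)*(-68)) = -2788/(-¼ + 1173/2) = -2788/2345/4 = -2788*4/2345 = -11152/2345 ≈ -4.7557)
1208/E + j/K = 1208/(-11152/2345) + 3470/(-165) = 1208*(-2345/11152) + 3470*(-1/165) = -354095/1394 - 694/33 = -12652571/46002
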